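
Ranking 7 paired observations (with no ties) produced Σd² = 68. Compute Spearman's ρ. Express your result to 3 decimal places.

ρ = 1 − 6Σd² / [n(n²−1)] = 1 − 6×68 / (7×48)
  = 1 − 408/336 = 1 − 1.2143 ≈ -0.214

-0.214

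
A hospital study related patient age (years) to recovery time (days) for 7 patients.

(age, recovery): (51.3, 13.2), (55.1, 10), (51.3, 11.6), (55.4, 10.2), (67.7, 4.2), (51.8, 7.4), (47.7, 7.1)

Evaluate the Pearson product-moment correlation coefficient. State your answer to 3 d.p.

n = 7, Σx = 380.3, Σy = 63.7, Σx² = 20910.37, Σy² = 635.65, Σxy = 3394.65
nΣxy − ΣxΣy = 23762.55 − 24225.11 = -462.56
nΣx² − (Σx)² = 146372.59 − 144628.09 = 1744.5; nΣy² − (Σy)² = 4449.55 − 4057.69 = 391.86
r = -462.56 / √(1744.5 × 391.86) = -462.56 / 826.8009 ≈ -0.559

-0.559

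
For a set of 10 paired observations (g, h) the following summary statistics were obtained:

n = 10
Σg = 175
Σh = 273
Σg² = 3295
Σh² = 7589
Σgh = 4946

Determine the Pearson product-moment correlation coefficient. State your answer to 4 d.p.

0.9472

r = (nΣgh − ΣgΣh) / √[(nΣg² − (Σg)²)(nΣh² − (Σh)²)]
Numerator: 10×4946 − 175×273 = 1685
Denominator: √[(32950 − 30625)(75890 − 74529)] = √[2325 × 1361] = 1778.8550
r = 1685 / 1778.8550 ≈ 0.9472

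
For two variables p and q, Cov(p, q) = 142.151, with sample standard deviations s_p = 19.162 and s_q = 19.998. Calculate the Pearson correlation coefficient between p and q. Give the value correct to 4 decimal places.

0.3710

r = Cov(p,q) / (s_p · s_q) = 142.151 / (19.162 × 19.998)
  = 142.151 / 383.2017 ≈ 0.3710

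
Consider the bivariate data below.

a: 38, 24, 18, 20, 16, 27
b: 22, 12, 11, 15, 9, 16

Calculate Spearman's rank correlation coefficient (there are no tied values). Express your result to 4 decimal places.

0.9429

Rank a: 6, 4, 2, 3, 1, 5
Rank b: 6, 3, 2, 4, 1, 5
d = rank(a) − rank(b): 0, 1, 0, -1, 0, 0; Σd² = 2
ρ = 1 − 6Σd² / [n(n²−1)] = 1 − 6×2 / (6×35) = 1 − 12/210 ≈ 0.9429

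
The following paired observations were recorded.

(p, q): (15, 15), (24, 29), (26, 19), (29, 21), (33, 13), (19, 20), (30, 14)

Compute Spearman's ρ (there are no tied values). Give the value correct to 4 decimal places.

-0.4643

Rank p: 1, 3, 4, 5, 7, 2, 6
Rank q: 3, 7, 4, 6, 1, 5, 2
d = rank(p) − rank(q): -2, -4, 0, -1, 6, -3, 4; Σd² = 82
ρ = 1 − 6Σd² / [n(n²−1)] = 1 − 6×82 / (7×48) = 1 − 492/336 ≈ -0.4643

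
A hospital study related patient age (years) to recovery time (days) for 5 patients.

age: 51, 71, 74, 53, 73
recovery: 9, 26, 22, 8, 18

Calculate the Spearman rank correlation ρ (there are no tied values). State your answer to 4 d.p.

Rank age: 1, 3, 5, 2, 4
Rank recovery: 2, 5, 4, 1, 3
d = rank(age) − rank(recovery): -1, -2, 1, 1, 1; Σd² = 8
ρ = 1 − 6Σd² / [n(n²−1)] = 1 − 6×8 / (5×24) = 1 − 48/120 ≈ 0.6000

0.6000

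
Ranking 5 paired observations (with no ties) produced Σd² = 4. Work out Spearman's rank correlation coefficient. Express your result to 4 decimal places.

ρ = 1 − 6Σd² / [n(n²−1)] = 1 − 6×4 / (5×24)
  = 1 − 24/120 = 1 − 0.20000 ≈ 0.8000

0.8000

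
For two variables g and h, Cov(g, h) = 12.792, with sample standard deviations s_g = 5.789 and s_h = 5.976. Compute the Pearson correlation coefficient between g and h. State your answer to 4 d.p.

0.3698

r = Cov(g,h) / (s_g · s_h) = 12.792 / (5.789 × 5.976)
  = 12.792 / 34.5951 ≈ 0.3698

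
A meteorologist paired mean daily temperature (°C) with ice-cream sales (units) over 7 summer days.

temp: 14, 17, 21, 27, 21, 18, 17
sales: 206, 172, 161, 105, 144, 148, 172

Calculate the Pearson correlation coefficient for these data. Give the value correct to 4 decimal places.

n = 7, Σx = 135, Σy = 1108, Σx² = 2709, Σy² = 181190, Σxy = 20636
nΣxy − ΣxΣy = 144452 − 149580 = -5128
nΣx² − (Σx)² = 18963 − 18225 = 738; nΣy² − (Σy)² = 1268330 − 1227664 = 40666
r = -5128 / √(738 × 40666) = -5128 / 5478.2760 ≈ -0.9361

-0.9361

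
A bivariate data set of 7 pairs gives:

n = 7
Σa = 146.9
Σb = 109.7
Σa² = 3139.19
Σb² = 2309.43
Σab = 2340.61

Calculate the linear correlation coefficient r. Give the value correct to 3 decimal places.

0.211

r = (nΣab − ΣaΣb) / √[(nΣa² − (Σa)²)(nΣb² − (Σb)²)]
Numerator: 7×2340.61 − 146.9×109.7 = 269.34
Denominator: √[(21974.33 − 21579.61)(16166.01 − 12034.09)] = √[394.72 × 4131.92] = 1277.0871
r = 269.34 / 1277.0871 ≈ 0.211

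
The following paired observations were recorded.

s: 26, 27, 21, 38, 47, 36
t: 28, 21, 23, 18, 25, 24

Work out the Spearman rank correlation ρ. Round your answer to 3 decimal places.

-0.086

Rank s: 2, 3, 1, 5, 6, 4
Rank t: 6, 2, 3, 1, 5, 4
d = rank(s) − rank(t): -4, 1, -2, 4, 1, 0; Σd² = 38
ρ = 1 − 6Σd² / [n(n²−1)] = 1 − 6×38 / (6×35) = 1 − 228/210 ≈ -0.086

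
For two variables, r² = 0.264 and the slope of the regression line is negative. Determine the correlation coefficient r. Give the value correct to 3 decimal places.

|r| = √0.264 = 0.514
The association is negative, so r = −0.514.

-0.514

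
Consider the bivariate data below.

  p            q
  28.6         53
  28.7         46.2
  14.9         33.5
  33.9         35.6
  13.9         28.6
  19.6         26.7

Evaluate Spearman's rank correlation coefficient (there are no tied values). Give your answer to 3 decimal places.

0.600

Rank p: 4, 5, 2, 6, 1, 3
Rank q: 6, 5, 3, 4, 2, 1
d = rank(p) − rank(q): -2, 0, -1, 2, -1, 2; Σd² = 14
ρ = 1 − 6Σd² / [n(n²−1)] = 1 − 6×14 / (6×35) = 1 − 84/210 ≈ 0.600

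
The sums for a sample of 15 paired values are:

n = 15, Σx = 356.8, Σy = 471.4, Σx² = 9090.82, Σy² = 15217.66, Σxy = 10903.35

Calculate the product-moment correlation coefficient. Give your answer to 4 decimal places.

r = (nΣxy − ΣxΣy) / √[(nΣx² − (Σx)²)(nΣy² − (Σy)²)]
Numerator: 15×10903.35 − 356.8×471.4 = -4645.27
Denominator: √[(136362.3 − 127306.24)(228264.9 − 222217.96)] = √[9056.06 × 6046.94] = 7400.0981
r = -4645.27 / 7400.0981 ≈ -0.6277

-0.6277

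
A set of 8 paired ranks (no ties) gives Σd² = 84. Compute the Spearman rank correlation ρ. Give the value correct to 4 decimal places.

ρ = 1 − 6Σd² / [n(n²−1)] = 1 − 6×84 / (8×63)
  = 1 − 504/504 = 1 − 1.00000 ≈ 0.0000

0.0000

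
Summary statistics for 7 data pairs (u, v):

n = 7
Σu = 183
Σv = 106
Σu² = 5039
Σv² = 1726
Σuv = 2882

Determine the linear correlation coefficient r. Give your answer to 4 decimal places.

r = (nΣuv − ΣuΣv) / √[(nΣu² − (Σu)²)(nΣv² − (Σv)²)]
Numerator: 7×2882 − 183×106 = 776
Denominator: √[(35273 − 33489)(12082 − 11236)] = √[1784 × 846] = 1228.5211
r = 776 / 1228.5211 ≈ 0.6317

0.6317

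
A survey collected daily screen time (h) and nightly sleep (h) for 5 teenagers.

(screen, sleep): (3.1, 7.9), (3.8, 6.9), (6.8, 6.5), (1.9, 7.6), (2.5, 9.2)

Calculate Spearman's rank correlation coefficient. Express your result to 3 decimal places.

-0.700

Rank screen: 3, 4, 5, 1, 2
Rank sleep: 4, 2, 1, 3, 5
d = rank(screen) − rank(sleep): -1, 2, 4, -2, -3; Σd² = 34
ρ = 1 − 6Σd² / [n(n²−1)] = 1 − 6×34 / (5×24) = 1 − 204/120 ≈ -0.700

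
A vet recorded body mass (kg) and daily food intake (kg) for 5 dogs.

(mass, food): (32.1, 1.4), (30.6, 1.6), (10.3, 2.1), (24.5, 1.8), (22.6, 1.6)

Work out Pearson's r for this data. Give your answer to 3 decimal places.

-0.916

n = 5, Σx = 120.1, Σy = 8.5, Σx² = 3183.87, Σy² = 14.73, Σxy = 195.79
nΣxy − ΣxΣy = 978.95 − 1020.85 = -41.9
nΣx² − (Σx)² = 15919.35 − 14424.01 = 1495.34; nΣy² − (Σy)² = 73.65 − 72.25 = 1.4
r = -41.9 / √(1495.34 × 1.4) = -41.9 / 45.7545 ≈ -0.916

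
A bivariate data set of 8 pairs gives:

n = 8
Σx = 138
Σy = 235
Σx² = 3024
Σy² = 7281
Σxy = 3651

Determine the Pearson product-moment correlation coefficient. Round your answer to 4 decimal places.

-0.8167

r = (nΣxy − ΣxΣy) / √[(nΣx² − (Σx)²)(nΣy² − (Σy)²)]
Numerator: 8×3651 − 138×235 = -3222
Denominator: √[(24192 − 19044)(58248 − 55225)] = √[5148 × 3023] = 3944.9213
r = -3222 / 3944.9213 ≈ -0.8167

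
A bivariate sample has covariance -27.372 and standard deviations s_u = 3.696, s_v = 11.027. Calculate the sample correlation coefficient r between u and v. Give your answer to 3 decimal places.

r = Cov(u,v) / (s_u · s_v) = -27.372 / (3.696 × 11.027)
  = -27.372 / 40.7558 ≈ -0.672

-0.672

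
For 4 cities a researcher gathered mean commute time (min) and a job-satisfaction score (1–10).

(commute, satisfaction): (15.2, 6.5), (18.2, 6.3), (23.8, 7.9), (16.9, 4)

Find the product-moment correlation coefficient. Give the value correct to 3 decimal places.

0.638

n = 4, Σx = 74.1, Σy = 24.7, Σx² = 1414.33, Σy² = 160.35, Σxy = 469.08
nΣxy − ΣxΣy = 1876.32 − 1830.27 = 46.05
nΣx² − (Σx)² = 5657.32 − 5490.81 = 166.51; nΣy² − (Σy)² = 641.4 − 610.09 = 31.31
r = 46.05 / √(166.51 × 31.31) = 46.05 / 72.2041 ≈ 0.638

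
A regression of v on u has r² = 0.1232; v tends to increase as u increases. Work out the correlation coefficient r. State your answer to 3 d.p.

|r| = √0.1232 = 0.351
The association is positive, so r = 0.351.

0.351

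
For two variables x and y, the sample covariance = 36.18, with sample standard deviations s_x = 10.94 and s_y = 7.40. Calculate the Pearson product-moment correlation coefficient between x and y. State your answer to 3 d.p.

r = Cov(x,y) / (s_x · s_y) = 36.18 / (10.94 × 7.40)
  = 36.18 / 80.9560 ≈ 0.447

0.447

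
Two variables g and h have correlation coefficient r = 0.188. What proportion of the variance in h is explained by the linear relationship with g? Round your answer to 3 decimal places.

r² = (0.188)² = 0.035

0.035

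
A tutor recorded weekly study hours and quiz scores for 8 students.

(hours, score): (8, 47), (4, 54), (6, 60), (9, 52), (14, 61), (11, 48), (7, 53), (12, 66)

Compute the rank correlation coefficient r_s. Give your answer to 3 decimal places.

Rank hours: 4, 1, 2, 5, 8, 6, 3, 7
Rank score: 1, 5, 6, 3, 7, 2, 4, 8
d = rank(hours) − rank(score): 3, -4, -4, 2, 1, 4, -1, -1; Σd² = 64
ρ = 1 − 6Σd² / [n(n²−1)] = 1 − 6×64 / (8×63) = 1 − 384/504 ≈ 0.238

0.238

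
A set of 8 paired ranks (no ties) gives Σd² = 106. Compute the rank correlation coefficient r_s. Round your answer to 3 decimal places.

ρ = 1 − 6Σd² / [n(n²−1)] = 1 − 6×106 / (8×63)
  = 1 − 636/504 = 1 − 1.2619 ≈ -0.262

-0.262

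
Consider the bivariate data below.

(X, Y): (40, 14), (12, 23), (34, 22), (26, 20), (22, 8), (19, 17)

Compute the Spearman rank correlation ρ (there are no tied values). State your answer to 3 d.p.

Rank X: 6, 1, 5, 4, 3, 2
Rank Y: 2, 6, 5, 4, 1, 3
d = rank(X) − rank(Y): 4, -5, 0, 0, 2, -1; Σd² = 46
ρ = 1 − 6Σd² / [n(n²−1)] = 1 − 6×46 / (6×35) = 1 − 276/210 ≈ -0.314

-0.314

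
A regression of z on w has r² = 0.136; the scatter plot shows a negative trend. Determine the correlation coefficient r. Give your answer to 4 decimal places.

-0.3688

|r| = √0.136 = 0.3688
The association is negative, so r = −0.3688.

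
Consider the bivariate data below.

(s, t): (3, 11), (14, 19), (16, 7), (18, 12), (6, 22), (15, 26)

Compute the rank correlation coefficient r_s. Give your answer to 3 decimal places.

-0.143

Rank s: 1, 3, 5, 6, 2, 4
Rank t: 2, 4, 1, 3, 5, 6
d = rank(s) − rank(t): -1, -1, 4, 3, -3, -2; Σd² = 40
ρ = 1 − 6Σd² / [n(n²−1)] = 1 − 6×40 / (6×35) = 1 − 240/210 ≈ -0.143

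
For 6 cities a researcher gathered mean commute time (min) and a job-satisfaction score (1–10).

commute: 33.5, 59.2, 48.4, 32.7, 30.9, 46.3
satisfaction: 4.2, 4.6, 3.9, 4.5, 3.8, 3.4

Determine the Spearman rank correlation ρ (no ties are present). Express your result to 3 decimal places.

0.314

Rank commute: 3, 6, 5, 2, 1, 4
Rank satisfaction: 4, 6, 3, 5, 2, 1
d = rank(commute) − rank(satisfaction): -1, 0, 2, -3, -1, 3; Σd² = 24
ρ = 1 − 6Σd² / [n(n²−1)] = 1 − 6×24 / (6×35) = 1 − 144/210 ≈ 0.314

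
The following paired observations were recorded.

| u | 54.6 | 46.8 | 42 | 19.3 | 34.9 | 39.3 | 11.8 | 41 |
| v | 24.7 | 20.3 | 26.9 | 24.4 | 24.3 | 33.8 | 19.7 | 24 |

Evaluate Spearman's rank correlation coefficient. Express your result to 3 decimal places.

0.286

Rank u: 8, 7, 6, 2, 3, 4, 1, 5
Rank v: 6, 2, 7, 5, 4, 8, 1, 3
d = rank(u) − rank(v): 2, 5, -1, -3, -1, -4, 0, 2; Σd² = 60
ρ = 1 − 6Σd² / [n(n²−1)] = 1 − 6×60 / (8×63) = 1 − 360/504 ≈ 0.286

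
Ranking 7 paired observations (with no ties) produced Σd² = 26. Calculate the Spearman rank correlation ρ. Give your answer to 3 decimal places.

ρ = 1 − 6Σd² / [n(n²−1)] = 1 − 6×26 / (7×48)
  = 1 − 156/336 = 1 − 0.4643 ≈ 0.536

0.536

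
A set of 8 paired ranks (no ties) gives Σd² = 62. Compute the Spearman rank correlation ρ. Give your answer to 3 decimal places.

0.262

ρ = 1 − 6Σd² / [n(n²−1)] = 1 − 6×62 / (8×63)
  = 1 − 372/504 = 1 − 0.7381 ≈ 0.262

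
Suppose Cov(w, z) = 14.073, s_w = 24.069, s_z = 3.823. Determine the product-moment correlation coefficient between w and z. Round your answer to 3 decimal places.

0.153

r = Cov(w,z) / (s_w · s_z) = 14.073 / (24.069 × 3.823)
  = 14.073 / 92.0158 ≈ 0.153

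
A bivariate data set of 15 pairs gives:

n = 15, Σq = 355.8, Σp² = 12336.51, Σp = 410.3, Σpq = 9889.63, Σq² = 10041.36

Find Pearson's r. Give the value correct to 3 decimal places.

r = (nΣpq − ΣpΣq) / √[(nΣp² − (Σp)²)(nΣq² − (Σq)²)]
Numerator: 15×9889.63 − 410.3×355.8 = 2359.71
Denominator: √[(185047.65 − 168346.09)(150620.4 − 126593.64)] = √[16701.56 × 24026.76] = 20032.0836
r = 2359.71 / 20032.0836 ≈ 0.118

0.118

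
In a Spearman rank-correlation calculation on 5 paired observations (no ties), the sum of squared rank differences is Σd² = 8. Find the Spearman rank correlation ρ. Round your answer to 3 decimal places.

ρ = 1 − 6Σd² / [n(n²−1)] = 1 − 6×8 / (5×24)
  = 1 − 48/120 = 1 − 0.4000 ≈ 0.600

0.600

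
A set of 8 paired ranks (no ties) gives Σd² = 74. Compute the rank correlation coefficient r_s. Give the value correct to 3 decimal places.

0.119

ρ = 1 − 6Σd² / [n(n²−1)] = 1 − 6×74 / (8×63)
  = 1 − 444/504 = 1 − 0.8810 ≈ 0.119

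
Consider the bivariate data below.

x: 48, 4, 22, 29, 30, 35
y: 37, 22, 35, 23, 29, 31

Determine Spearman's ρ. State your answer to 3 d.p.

0.657

Rank x: 6, 1, 2, 3, 4, 5
Rank y: 6, 1, 5, 2, 3, 4
d = rank(x) − rank(y): 0, 0, -3, 1, 1, 1; Σd² = 12
ρ = 1 − 6Σd² / [n(n²−1)] = 1 − 6×12 / (6×35) = 1 − 72/210 ≈ 0.657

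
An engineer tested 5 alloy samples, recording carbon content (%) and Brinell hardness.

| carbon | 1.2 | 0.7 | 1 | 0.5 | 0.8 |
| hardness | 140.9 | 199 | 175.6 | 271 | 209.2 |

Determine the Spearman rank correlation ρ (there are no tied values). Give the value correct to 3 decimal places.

Rank carbon: 5, 2, 4, 1, 3
Rank hardness: 1, 3, 2, 5, 4
d = rank(carbon) − rank(hardness): 4, -1, 2, -4, -1; Σd² = 38
ρ = 1 − 6Σd² / [n(n²−1)] = 1 − 6×38 / (5×24) = 1 − 228/120 ≈ -0.900

-0.900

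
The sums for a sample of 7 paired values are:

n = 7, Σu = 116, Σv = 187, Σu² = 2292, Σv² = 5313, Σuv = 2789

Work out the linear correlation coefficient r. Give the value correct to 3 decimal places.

r = (nΣuv − ΣuΣv) / √[(nΣu² − (Σu)²)(nΣv² − (Σv)²)]
Numerator: 7×2789 − 116×187 = -2169
Denominator: √[(16044 − 13456)(37191 − 34969)] = √[2588 × 2222] = 2398.0275
r = -2169 / 2398.0275 ≈ -0.904

-0.904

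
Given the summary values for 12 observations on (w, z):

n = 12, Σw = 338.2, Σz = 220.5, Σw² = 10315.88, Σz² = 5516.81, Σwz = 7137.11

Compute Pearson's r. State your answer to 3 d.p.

0.861

r = (nΣwz − ΣwΣz) / √[(nΣw² − (Σw)²)(nΣz² − (Σz)²)]
Numerator: 12×7137.11 − 338.2×220.5 = 11072.22
Denominator: √[(123790.56 − 114379.24)(66201.72 − 48620.25)] = √[9411.32 × 17581.47] = 12863.3137
r = 11072.22 / 12863.3137 ≈ 0.861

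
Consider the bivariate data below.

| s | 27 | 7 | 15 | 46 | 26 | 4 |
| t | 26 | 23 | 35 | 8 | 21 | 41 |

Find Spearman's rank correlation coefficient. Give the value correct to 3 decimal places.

Rank s: 5, 2, 3, 6, 4, 1
Rank t: 4, 3, 5, 1, 2, 6
d = rank(s) − rank(t): 1, -1, -2, 5, 2, -5; Σd² = 60
ρ = 1 − 6Σd² / [n(n²−1)] = 1 − 6×60 / (6×35) = 1 − 360/210 ≈ -0.714

-0.714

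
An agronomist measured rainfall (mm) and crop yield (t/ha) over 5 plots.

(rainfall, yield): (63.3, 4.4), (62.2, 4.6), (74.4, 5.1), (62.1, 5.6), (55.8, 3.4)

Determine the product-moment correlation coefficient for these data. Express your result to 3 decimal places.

n = 5, Σx = 317.8, Σy = 23.1, Σx² = 20381.14, Σy² = 109.45, Σxy = 1481.56
nΣxy − ΣxΣy = 7407.8 − 7341.18 = 66.62
nΣx² − (Σx)² = 101905.7 − 100996.84 = 908.86; nΣy² − (Σy)² = 547.25 − 533.61 = 13.64
r = 66.62 / √(908.86 × 13.64) = 66.62 / 111.3411 ≈ 0.598

0.598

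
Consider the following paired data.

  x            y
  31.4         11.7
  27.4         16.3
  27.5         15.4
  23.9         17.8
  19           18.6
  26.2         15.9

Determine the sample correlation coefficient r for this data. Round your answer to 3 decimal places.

-0.913

n = 6, Σx = 155.4, Σy = 95.7, Σx² = 4111.62, Σy² = 1555.35, Σxy = 2432.9
nΣxy − ΣxΣy = 14597.4 − 14871.78 = -274.38
nΣx² − (Σx)² = 24669.72 − 24149.16 = 520.56; nΣy² − (Σy)² = 9332.1 − 9158.49 = 173.61
r = -274.38 / √(520.56 × 173.61) = -274.38 / 300.6234 ≈ -0.913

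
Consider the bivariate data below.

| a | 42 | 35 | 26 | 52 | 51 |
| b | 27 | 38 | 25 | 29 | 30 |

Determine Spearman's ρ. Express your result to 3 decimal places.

0.300

Rank a: 3, 2, 1, 5, 4
Rank b: 2, 5, 1, 3, 4
d = rank(a) − rank(b): 1, -3, 0, 2, 0; Σd² = 14
ρ = 1 − 6Σd² / [n(n²−1)] = 1 − 6×14 / (5×24) = 1 − 84/120 ≈ 0.300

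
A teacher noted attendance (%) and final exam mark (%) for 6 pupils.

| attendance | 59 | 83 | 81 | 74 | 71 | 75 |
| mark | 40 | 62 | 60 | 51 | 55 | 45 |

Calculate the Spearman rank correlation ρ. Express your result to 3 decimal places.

0.771

Rank attendance: 1, 6, 5, 3, 2, 4
Rank mark: 1, 6, 5, 3, 4, 2
d = rank(attendance) − rank(mark): 0, 0, 0, 0, -2, 2; Σd² = 8
ρ = 1 − 6Σd² / [n(n²−1)] = 1 − 6×8 / (6×35) = 1 − 48/210 ≈ 0.771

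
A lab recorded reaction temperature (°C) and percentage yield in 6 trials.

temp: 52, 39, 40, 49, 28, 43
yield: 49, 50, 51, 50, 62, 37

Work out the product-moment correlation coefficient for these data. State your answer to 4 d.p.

n = 6, Σx = 251, Σy = 299, Σx² = 10859, Σy² = 15215, Σxy = 12315
nΣxy − ΣxΣy = 73890 − 75049 = -1159
nΣx² − (Σx)² = 65154 − 63001 = 2153; nΣy² − (Σy)² = 91290 − 89401 = 1889
r = -1159 / √(2153 × 1889) = -1159 / 2016.6847 ≈ -0.5747

-0.5747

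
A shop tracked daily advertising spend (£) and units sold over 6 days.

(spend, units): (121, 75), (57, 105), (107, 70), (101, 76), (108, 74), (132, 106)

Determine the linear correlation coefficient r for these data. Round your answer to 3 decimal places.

-0.274

n = 6, Σx = 626, Σy = 506, Σx² = 68628, Σy² = 44038, Σxy = 52210
nΣxy − ΣxΣy = 313260 − 316756 = -3496
nΣx² − (Σx)² = 411768 − 391876 = 19892; nΣy² − (Σy)² = 264228 − 256036 = 8192
r = -3496 / √(19892 × 8192) = -3496 / 12765.3932 ≈ -0.274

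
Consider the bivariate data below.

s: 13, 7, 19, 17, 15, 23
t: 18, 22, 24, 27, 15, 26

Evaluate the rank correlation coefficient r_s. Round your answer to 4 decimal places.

Rank s: 2, 1, 5, 4, 3, 6
Rank t: 2, 3, 4, 6, 1, 5
d = rank(s) − rank(t): 0, -2, 1, -2, 2, 1; Σd² = 14
ρ = 1 − 6Σd² / [n(n²−1)] = 1 − 6×14 / (6×35) = 1 − 84/210 ≈ 0.6000

0.6000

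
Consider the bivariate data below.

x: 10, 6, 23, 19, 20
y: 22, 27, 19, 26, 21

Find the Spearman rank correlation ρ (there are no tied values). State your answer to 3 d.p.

Rank x: 2, 1, 5, 3, 4
Rank y: 3, 5, 1, 4, 2
d = rank(x) − rank(y): -1, -4, 4, -1, 2; Σd² = 38
ρ = 1 − 6Σd² / [n(n²−1)] = 1 − 6×38 / (5×24) = 1 − 228/120 ≈ -0.900

-0.900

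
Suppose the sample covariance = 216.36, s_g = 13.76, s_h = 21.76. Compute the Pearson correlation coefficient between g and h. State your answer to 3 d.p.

0.723

r = Cov(g,h) / (s_g · s_h) = 216.36 / (13.76 × 21.76)
  = 216.36 / 299.4176 ≈ 0.723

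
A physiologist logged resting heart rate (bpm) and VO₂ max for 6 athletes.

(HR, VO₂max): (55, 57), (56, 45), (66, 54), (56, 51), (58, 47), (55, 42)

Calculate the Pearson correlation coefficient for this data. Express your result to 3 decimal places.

n = 6, Σx = 346, Σy = 296, Σx² = 20042, Σy² = 14764, Σxy = 17111
nΣxy − ΣxΣy = 102666 − 102416 = 250
nΣx² − (Σx)² = 120252 − 119716 = 536; nΣy² − (Σy)² = 88584 − 87616 = 968
r = 250 / √(536 × 968) = 250 / 720.3110 ≈ 0.347

0.347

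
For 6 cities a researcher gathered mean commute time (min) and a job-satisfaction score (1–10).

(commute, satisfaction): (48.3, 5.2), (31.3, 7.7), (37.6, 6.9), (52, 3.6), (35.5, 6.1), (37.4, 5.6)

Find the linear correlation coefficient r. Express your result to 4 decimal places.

n = 6, Σx = 242.1, Σy = 35.1, Σx² = 10089.35, Σy² = 215.47, Σxy = 1364.8
nΣxy − ΣxΣy = 8188.8 − 8497.71 = -308.91
nΣx² − (Σx)² = 60536.1 − 58612.41 = 1923.69; nΣy² − (Σy)² = 1292.82 − 1232.01 = 60.81
r = -308.91 / √(1923.69 × 60.81) = -308.91 / 342.0228 ≈ -0.9032

-0.9032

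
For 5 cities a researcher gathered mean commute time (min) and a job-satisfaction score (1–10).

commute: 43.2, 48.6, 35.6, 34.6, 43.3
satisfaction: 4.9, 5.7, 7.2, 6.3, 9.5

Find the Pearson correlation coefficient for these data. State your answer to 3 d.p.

n = 5, Σx = 205.3, Σy = 33.6, Σx² = 8567.61, Σy² = 238.28, Σxy = 1374.35
nΣxy − ΣxΣy = 6871.75 − 6898.08 = -26.33
nΣx² − (Σx)² = 42838.05 − 42148.09 = 689.96; nΣy² − (Σy)² = 1191.4 − 1128.96 = 62.44
r = -26.33 / √(689.96 × 62.44) = -26.33 / 207.5599 ≈ -0.127

-0.127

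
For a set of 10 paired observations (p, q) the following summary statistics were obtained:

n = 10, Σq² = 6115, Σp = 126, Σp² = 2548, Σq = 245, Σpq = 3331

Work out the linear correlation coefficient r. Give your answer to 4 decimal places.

0.7423

r = (nΣpq − ΣpΣq) / √[(nΣp² − (Σp)²)(nΣq² − (Σq)²)]
Numerator: 10×3331 − 126×245 = 2440
Denominator: √[(25480 − 15876)(61150 − 60025)] = √[9604 × 1125] = 3287.0199
r = 2440 / 3287.0199 ≈ 0.7423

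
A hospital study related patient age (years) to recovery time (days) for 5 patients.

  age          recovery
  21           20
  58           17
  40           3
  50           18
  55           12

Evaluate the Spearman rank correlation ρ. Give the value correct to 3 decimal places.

Rank age: 1, 5, 2, 3, 4
Rank recovery: 5, 3, 1, 4, 2
d = rank(age) − rank(recovery): -4, 2, 1, -1, 2; Σd² = 26
ρ = 1 − 6Σd² / [n(n²−1)] = 1 − 6×26 / (5×24) = 1 − 156/120 ≈ -0.300

-0.300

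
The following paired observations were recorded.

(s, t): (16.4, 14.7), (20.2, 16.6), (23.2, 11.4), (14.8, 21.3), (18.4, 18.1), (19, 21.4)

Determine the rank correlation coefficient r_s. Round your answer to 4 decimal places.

Rank s: 2, 5, 6, 1, 3, 4
Rank t: 2, 3, 1, 5, 4, 6
d = rank(s) − rank(t): 0, 2, 5, -4, -1, -2; Σd² = 50
ρ = 1 − 6Σd² / [n(n²−1)] = 1 − 6×50 / (6×35) = 1 − 300/210 ≈ -0.4286

-0.4286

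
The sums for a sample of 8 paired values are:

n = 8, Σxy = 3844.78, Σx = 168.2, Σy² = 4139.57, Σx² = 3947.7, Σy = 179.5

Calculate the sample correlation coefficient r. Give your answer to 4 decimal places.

0.3298

r = (nΣxy − ΣxΣy) / √[(nΣx² − (Σx)²)(nΣy² − (Σy)²)]
Numerator: 8×3844.78 − 168.2×179.5 = 566.34
Denominator: √[(31581.6 − 28291.24)(33116.56 − 32220.25)] = √[3290.36 × 896.31] = 1717.3184
r = 566.34 / 1717.3184 ≈ 0.3298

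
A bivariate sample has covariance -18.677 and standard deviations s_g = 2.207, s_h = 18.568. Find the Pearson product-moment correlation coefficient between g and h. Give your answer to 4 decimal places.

r = Cov(g,h) / (s_g · s_h) = -18.677 / (2.207 × 18.568)
  = -18.677 / 40.9796 ≈ -0.4558

-0.4558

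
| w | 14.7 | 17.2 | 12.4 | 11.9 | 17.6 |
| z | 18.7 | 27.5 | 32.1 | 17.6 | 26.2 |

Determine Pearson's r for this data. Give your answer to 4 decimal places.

0.2208

n = 5, Σw = 73.8, Σz = 122.1, Σw² = 1117.06, Σz² = 3132.55, Σwz = 1816.49
nΣwz − ΣwΣz = 9082.45 − 9010.98 = 71.47
nΣw² − (Σw)² = 5585.3 − 5446.44 = 138.86; nΣz² − (Σz)² = 15662.75 − 14908.41 = 754.34
r = 71.47 / √(138.86 × 754.34) = 71.47 / 323.6474 ≈ 0.2208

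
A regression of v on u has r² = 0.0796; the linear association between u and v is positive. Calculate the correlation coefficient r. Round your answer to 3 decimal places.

|r| = √0.0796 = 0.282
The association is positive, so r = 0.282.

0.282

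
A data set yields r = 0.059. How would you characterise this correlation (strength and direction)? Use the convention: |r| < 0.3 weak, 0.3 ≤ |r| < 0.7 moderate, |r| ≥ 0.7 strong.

weak positive

r = 0.059 > 0 so the relationship is positive.
|r| = 0.059, which falls in the weak range.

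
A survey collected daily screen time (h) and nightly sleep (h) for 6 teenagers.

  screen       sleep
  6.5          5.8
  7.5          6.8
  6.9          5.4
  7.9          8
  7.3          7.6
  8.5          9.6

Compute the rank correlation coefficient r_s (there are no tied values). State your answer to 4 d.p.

Rank screen: 1, 4, 2, 5, 3, 6
Rank sleep: 2, 3, 1, 5, 4, 6
d = rank(screen) − rank(sleep): -1, 1, 1, 0, -1, 0; Σd² = 4
ρ = 1 − 6Σd² / [n(n²−1)] = 1 − 6×4 / (6×35) = 1 − 24/210 ≈ 0.8857

0.8857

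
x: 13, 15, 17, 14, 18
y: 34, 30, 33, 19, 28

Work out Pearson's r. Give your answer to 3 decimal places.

n = 5, Σx = 77, Σy = 144, Σx² = 1203, Σy² = 4290, Σxy = 2223
nΣxy − ΣxΣy = 11115 − 11088 = 27
nΣx² − (Σx)² = 6015 − 5929 = 86; nΣy² − (Σy)² = 21450 − 20736 = 714
r = 27 / √(86 × 714) = 27 / 247.7983 ≈ 0.109

0.109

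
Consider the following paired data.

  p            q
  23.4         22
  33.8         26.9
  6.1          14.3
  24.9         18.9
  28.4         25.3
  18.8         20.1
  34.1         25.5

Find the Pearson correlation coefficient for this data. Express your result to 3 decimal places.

n = 7, Σp = 169.5, Σq = 153, Σp² = 4670.03, Σq² = 3463.66, Σpq = 3947.81
nΣpq − ΣpΣq = 27634.67 − 25933.5 = 1701.17
nΣp² − (Σp)² = 32690.21 − 28730.25 = 3959.96; nΣq² − (Σq)² = 24245.62 − 23409 = 836.62
r = 1701.17 / √(3959.96 × 836.62) = 1701.17 / 1820.1598 ≈ 0.935

0.935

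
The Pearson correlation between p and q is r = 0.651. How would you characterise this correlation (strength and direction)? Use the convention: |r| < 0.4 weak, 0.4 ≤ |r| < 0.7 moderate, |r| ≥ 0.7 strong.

r = 0.651 > 0 so the relationship is positive.
|r| = 0.651, which falls in the moderate range.

moderate positive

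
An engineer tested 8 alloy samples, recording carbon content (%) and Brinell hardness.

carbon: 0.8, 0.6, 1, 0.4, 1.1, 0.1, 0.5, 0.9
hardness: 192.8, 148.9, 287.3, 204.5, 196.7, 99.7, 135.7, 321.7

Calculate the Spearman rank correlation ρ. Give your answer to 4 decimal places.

Rank carbon: 5, 4, 7, 2, 8, 1, 3, 6
Rank hardness: 4, 3, 7, 6, 5, 1, 2, 8
d = rank(carbon) − rank(hardness): 1, 1, 0, -4, 3, 0, 1, -2; Σd² = 32
ρ = 1 − 6Σd² / [n(n²−1)] = 1 − 6×32 / (8×63) = 1 − 192/504 ≈ 0.6190

0.6190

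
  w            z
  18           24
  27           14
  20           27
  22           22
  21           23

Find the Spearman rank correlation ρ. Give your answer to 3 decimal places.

-0.900

Rank w: 1, 5, 2, 4, 3
Rank z: 4, 1, 5, 2, 3
d = rank(w) − rank(z): -3, 4, -3, 2, 0; Σd² = 38
ρ = 1 − 6Σd² / [n(n²−1)] = 1 − 6×38 / (5×24) = 1 − 228/120 ≈ -0.900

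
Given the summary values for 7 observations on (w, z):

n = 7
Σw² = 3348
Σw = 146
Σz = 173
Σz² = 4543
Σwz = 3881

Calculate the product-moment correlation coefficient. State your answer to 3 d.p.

0.958

r = (nΣwz − ΣwΣz) / √[(nΣw² − (Σw)²)(nΣz² − (Σz)²)]
Numerator: 7×3881 − 146×173 = 1909
Denominator: √[(23436 − 21316)(31801 − 29929)] = √[2120 × 1872] = 1992.1446
r = 1909 / 1992.1446 ≈ 0.958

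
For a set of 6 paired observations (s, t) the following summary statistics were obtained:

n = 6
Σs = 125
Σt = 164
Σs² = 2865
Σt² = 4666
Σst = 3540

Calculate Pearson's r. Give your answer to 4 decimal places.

r = (nΣst − ΣsΣt) / √[(nΣs² − (Σs)²)(nΣt² − (Σt)²)]
Numerator: 6×3540 − 125×164 = 740
Denominator: √[(17190 − 15625)(27996 − 26896)] = √[1565 × 1100] = 1312.0594
r = 740 / 1312.0594 ≈ 0.5640

0.5640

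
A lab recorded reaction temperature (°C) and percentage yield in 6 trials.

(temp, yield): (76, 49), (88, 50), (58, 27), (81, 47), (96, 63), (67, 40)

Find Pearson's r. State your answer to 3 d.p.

0.956

n = 6, Σx = 466, Σy = 276, Σx² = 37150, Σy² = 13408, Σxy = 22225
nΣxy − ΣxΣy = 133350 − 128616 = 4734
nΣx² − (Σx)² = 222900 − 217156 = 5744; nΣy² − (Σy)² = 80448 − 76176 = 4272
r = 4734 / √(5744 × 4272) = 4734 / 4953.6217 ≈ 0.956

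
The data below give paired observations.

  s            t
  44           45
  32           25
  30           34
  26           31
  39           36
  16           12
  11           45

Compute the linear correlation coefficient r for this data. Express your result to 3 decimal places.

0.302

n = 7, Σs = 198, Σt = 228, Σs² = 6434, Σt² = 8232, Σst = 6697
nΣst − ΣsΣt = 46879 − 45144 = 1735
nΣs² − (Σs)² = 45038 − 39204 = 5834; nΣt² − (Σt)² = 57624 − 51984 = 5640
r = 1735 / √(5834 × 5640) = 1735 / 5736.1799 ≈ 0.302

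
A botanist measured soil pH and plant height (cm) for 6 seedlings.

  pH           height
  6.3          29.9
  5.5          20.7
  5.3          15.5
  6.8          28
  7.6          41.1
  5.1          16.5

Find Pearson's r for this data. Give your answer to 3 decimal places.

0.966

n = 6, Σx = 36.6, Σy = 151.7, Σx² = 228.04, Σy² = 4308.21, Σxy = 971.28
nΣxy − ΣxΣy = 5827.68 − 5552.22 = 275.46
nΣx² − (Σx)² = 1368.24 − 1339.56 = 28.68; nΣy² − (Σy)² = 25849.26 − 23012.89 = 2836.37
r = 275.46 / √(28.68 × 2836.37) = 275.46 / 285.2141 ≈ 0.966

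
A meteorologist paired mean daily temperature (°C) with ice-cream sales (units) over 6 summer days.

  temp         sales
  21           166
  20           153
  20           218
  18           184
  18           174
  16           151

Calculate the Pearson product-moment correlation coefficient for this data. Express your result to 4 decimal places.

n = 6, Σx = 113, Σy = 1046, Σx² = 2145, Σy² = 185422, Σxy = 19766
nΣxy − ΣxΣy = 118596 − 118198 = 398
nΣx² − (Σx)² = 12870 − 12769 = 101; nΣy² − (Σy)² = 1112532 − 1094116 = 18416
r = 398 / √(101 × 18416) = 398 / 1363.8240 ≈ 0.2918

0.2918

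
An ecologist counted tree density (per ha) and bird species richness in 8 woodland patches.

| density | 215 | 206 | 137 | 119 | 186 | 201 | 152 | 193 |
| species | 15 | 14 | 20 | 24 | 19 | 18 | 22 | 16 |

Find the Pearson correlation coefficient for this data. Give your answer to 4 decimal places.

n = 8, Σx = 1409, Σy = 148, Σx² = 256941, Σy² = 2822, Σxy = 25289
nΣxy − ΣxΣy = 202312 − 208532 = -6220
nΣx² − (Σx)² = 2055528 − 1985281 = 70247; nΣy² − (Σy)² = 22576 − 21904 = 672
r = -6220 / √(70247 × 672) = -6220 / 6870.6611 ≈ -0.9053

-0.9053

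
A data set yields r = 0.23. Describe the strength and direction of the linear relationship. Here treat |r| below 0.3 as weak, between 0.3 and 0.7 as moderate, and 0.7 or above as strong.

r = 0.23 > 0 so the relationship is positive.
|r| = 0.23, which falls in the weak range.

weak positive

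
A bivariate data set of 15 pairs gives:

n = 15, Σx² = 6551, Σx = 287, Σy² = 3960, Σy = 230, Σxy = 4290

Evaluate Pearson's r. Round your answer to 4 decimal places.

-0.1633

r = (nΣxy − ΣxΣy) / √[(nΣx² − (Σx)²)(nΣy² − (Σy)²)]
Numerator: 15×4290 − 287×230 = -1660
Denominator: √[(98265 − 82369)(59400 − 52900)] = √[15896 × 6500] = 10164.8414
r = -1660 / 10164.8414 ≈ -0.1633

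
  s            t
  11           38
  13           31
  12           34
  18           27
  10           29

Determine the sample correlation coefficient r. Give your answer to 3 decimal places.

-0.561

n = 5, Σs = 64, Σt = 159, Σs² = 858, Σt² = 5131, Σst = 2005
nΣst − ΣsΣt = 10025 − 10176 = -151
nΣs² − (Σs)² = 4290 − 4096 = 194; nΣt² − (Σt)² = 25655 − 25281 = 374
r = -151 / √(194 × 374) = -151 / 269.3622 ≈ -0.561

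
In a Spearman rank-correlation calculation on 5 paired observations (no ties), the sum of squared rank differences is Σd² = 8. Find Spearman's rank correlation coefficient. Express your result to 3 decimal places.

ρ = 1 − 6Σd² / [n(n²−1)] = 1 − 6×8 / (5×24)
  = 1 − 48/120 = 1 − 0.4000 ≈ 0.600

0.600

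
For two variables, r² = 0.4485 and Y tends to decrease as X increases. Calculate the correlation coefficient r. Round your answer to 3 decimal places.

-0.670

|r| = √0.4485 = 0.670
The association is negative, so r = −0.670.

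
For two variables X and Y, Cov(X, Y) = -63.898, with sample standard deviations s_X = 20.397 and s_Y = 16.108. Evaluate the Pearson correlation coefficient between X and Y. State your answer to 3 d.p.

-0.194

r = Cov(X,Y) / (s_X · s_Y) = -63.898 / (20.397 × 16.108)
  = -63.898 / 328.5549 ≈ -0.194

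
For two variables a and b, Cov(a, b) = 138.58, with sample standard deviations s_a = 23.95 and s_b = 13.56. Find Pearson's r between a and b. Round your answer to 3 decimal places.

r = Cov(a,b) / (s_a · s_b) = 138.58 / (23.95 × 13.56)
  = 138.58 / 324.7620 ≈ 0.427

0.427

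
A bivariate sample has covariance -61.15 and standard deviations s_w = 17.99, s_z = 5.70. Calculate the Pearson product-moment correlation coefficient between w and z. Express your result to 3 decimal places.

r = Cov(w,z) / (s_w · s_z) = -61.15 / (17.99 × 5.70)
  = -61.15 / 102.5430 ≈ -0.596

-0.596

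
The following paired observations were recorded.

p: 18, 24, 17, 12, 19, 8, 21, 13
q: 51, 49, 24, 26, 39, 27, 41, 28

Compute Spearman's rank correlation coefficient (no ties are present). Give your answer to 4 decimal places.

Rank p: 5, 8, 4, 2, 6, 1, 7, 3
Rank q: 8, 7, 1, 2, 5, 3, 6, 4
d = rank(p) − rank(q): -3, 1, 3, 0, 1, -2, 1, -1; Σd² = 26
ρ = 1 − 6Σd² / [n(n²−1)] = 1 − 6×26 / (8×63) = 1 − 156/504 ≈ 0.6905

0.6905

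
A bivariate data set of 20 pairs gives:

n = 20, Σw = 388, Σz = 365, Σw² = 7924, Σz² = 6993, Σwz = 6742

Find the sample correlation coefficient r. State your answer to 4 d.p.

-0.9343

r = (nΣwz − ΣwΣz) / √[(nΣw² − (Σw)²)(nΣz² − (Σz)²)]
Numerator: 20×6742 − 388×365 = -6780
Denominator: √[(158480 − 150544)(139860 − 133225)] = √[7936 × 6635] = 7256.4013
r = -6780 / 7256.4013 ≈ -0.9343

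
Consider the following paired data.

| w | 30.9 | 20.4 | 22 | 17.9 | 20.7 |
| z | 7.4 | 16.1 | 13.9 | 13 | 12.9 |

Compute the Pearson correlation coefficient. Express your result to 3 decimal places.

n = 5, Σw = 111.9, Σz = 63.3, Σw² = 2603.87, Σz² = 842.59, Σwz = 1362.63
nΣwz − ΣwΣz = 6813.15 − 7083.27 = -270.12
nΣw² − (Σw)² = 13019.35 − 12521.61 = 497.74; nΣz² − (Σz)² = 4212.95 − 4006.89 = 206.06
r = -270.12 / √(497.74 × 206.06) = -270.12 / 320.2566 ≈ -0.843

-0.843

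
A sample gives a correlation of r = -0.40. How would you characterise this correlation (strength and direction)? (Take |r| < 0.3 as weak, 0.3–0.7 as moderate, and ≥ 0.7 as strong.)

r = -0.40 < 0 so the relationship is negative.
|r| = 0.40, which falls in the moderate range.

moderate negative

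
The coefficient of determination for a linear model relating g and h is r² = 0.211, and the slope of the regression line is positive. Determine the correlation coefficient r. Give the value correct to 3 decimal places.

|r| = √0.211 = 0.459
The association is positive, so r = 0.459.

0.459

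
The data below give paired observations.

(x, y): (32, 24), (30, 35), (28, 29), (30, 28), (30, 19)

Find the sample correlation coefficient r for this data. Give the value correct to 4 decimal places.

-0.2967

n = 5, Σx = 150, Σy = 135, Σx² = 4508, Σy² = 3787, Σxy = 4040
nΣxy − ΣxΣy = 20200 − 20250 = -50
nΣx² − (Σx)² = 22540 − 22500 = 40; nΣy² − (Σy)² = 18935 − 18225 = 710
r = -50 / √(40 × 710) = -50 / 168.5230 ≈ -0.2967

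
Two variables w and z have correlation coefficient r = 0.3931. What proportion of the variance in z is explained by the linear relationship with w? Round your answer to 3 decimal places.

r² = (0.3931)² = 0.155

0.155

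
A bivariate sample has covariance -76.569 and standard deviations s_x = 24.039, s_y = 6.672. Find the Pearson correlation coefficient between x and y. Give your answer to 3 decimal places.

r = Cov(x,y) / (s_x · s_y) = -76.569 / (24.039 × 6.672)
  = -76.569 / 160.3882 ≈ -0.477

-0.477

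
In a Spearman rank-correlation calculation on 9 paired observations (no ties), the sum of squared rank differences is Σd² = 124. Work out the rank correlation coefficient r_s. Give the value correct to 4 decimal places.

ρ = 1 − 6Σd² / [n(n²−1)] = 1 − 6×124 / (9×80)
  = 1 − 744/720 = 1 − 1.03333 ≈ -0.0333

-0.0333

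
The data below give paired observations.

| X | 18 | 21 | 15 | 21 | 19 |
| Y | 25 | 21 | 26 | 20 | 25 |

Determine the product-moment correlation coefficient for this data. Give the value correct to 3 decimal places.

-0.877

n = 5, ΣX = 94, ΣY = 117, ΣX² = 1792, ΣY² = 2767, ΣXY = 2176
nΣXY − ΣXΣY = 10880 − 10998 = -118
nΣX² − (ΣX)² = 8960 − 8836 = 124; nΣY² − (ΣY)² = 13835 − 13689 = 146
r = -118 / √(124 × 146) = -118 / 134.5511 ≈ -0.877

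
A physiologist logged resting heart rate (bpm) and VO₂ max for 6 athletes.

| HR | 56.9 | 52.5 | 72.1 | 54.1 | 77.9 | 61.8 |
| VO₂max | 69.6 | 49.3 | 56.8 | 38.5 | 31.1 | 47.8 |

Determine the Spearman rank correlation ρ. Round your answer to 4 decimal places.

-0.2571

Rank HR: 3, 1, 5, 2, 6, 4
Rank VO₂max: 6, 4, 5, 2, 1, 3
d = rank(HR) − rank(VO₂max): -3, -3, 0, 0, 5, 1; Σd² = 44
ρ = 1 − 6Σd² / [n(n²−1)] = 1 − 6×44 / (6×35) = 1 − 264/210 ≈ -0.2571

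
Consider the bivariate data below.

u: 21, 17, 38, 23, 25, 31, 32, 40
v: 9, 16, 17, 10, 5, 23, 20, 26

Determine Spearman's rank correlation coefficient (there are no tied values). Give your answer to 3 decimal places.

0.690

Rank u: 2, 1, 7, 3, 4, 5, 6, 8
Rank v: 2, 4, 5, 3, 1, 7, 6, 8
d = rank(u) − rank(v): 0, -3, 2, 0, 3, -2, 0, 0; Σd² = 26
ρ = 1 − 6Σd² / [n(n²−1)] = 1 − 6×26 / (8×63) = 1 − 156/504 ≈ 0.690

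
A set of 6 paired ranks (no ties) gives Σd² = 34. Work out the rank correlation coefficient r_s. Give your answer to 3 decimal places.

0.029

ρ = 1 − 6Σd² / [n(n²−1)] = 1 − 6×34 / (6×35)
  = 1 − 204/210 = 1 − 0.9714 ≈ 0.029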